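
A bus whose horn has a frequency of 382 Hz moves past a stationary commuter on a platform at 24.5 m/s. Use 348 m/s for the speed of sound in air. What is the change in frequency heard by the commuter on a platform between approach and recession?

Approaching: f₁ = f · v/(v − v_s) = 382 × 348/323.5 ≈ 410.9 Hz.
Receding: f₂ = f · v/(v + v_s) = 382 × 348/372.5 ≈ 356.9 Hz.
Drop: f₁ − f₂ = 2f·v·v_s/(v² − v_s²) = 2 × 382 × 348 × 24.5/(348² − 24.5²) ≈ 54.1 Hz.

54.1 Hz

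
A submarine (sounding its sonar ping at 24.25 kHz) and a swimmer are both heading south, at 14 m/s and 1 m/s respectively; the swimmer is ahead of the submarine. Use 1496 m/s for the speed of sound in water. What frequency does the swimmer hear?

24.5 kHz

The swimmer is ahead, so the submarine is moving toward it while the swimmer is moving away from the submarine.
General Doppler shift: f' = f · (v − v_o)/(v − v_s).
f' = 24.25 × (1496 − 1)/(1496 − 14) = 24.25 × 1495/1482 ≈ 24.5 kHz.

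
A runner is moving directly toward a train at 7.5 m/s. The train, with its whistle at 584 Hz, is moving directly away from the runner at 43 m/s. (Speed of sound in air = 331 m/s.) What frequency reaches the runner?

529 Hz

General Doppler shift: f' = f · (v + v_o)/(v + v_s).
f' = 584 × (331 + 7.5)/(331 + 43) = 584 × 338.5/374 ≈ 529 Hz.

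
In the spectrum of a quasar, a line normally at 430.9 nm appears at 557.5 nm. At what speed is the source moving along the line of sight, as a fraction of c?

0.252c

λ'/λ₀ = 1.2938 > 1 (redshift), so the source is receding.
λ'/λ₀ = √((1 + β)/(1 − β)) for a receding source ⇒ β = (r² − 1)/(r² + 1) with r = λ'/λ₀.
β = (1.6739 − 1)/(1.6739 + 1) ≈ 0.252.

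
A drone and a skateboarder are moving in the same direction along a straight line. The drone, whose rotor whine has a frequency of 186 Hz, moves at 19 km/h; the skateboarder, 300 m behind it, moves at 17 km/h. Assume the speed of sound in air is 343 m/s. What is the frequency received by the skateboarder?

19 km/h = 5.278 m/s; 17 km/h = 4.722 m/s.
The skateboarder is behind, so the drone is moving away from it while the skateboarder is moving toward the drone.
With source receding and observer approaching, f' = f · (v + v_o)/(v + v_s).
f' = 186 × (343 + 4.722)/(343 + 5.278) = 186 × 347.72/348.28 ≈ 186 Hz.

186 Hz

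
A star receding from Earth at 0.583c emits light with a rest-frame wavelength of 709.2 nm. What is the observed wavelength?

Relativistic Doppler for wavelength: λ' = λ₀ · √((1 + β)/(1 − β)).
λ' = 709.2 × √(1.5830/0.4170) = 709.2 × 1.94837 ≈ 1381.8 nm.

1381.8 nm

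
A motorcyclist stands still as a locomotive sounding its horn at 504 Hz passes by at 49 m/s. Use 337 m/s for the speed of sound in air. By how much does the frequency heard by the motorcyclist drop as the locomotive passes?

Approaching: f₁ = f · v/(v − v_s) = 504 × 337/288 ≈ 590 Hz.
Receding: f₂ = f · v/(v + v_s) = 504 × 337/386 ≈ 440 Hz.
Drop: f₁ − f₂ = 2f·v·v_s/(v² − v_s²) = 2 × 504 × 337 × 49/(337² − 49²) ≈ 150 Hz.

150 Hz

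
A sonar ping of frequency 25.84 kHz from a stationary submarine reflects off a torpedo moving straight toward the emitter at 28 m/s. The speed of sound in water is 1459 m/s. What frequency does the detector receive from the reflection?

At the torpedo (a moving observer), f₁ = f₀ · (v + u)/v = 25.84 × 1487/1459 ≈ 26.3 kHz.
The reflection then acts as a moving source: f₂ = f₁ · v/(v − u) ≈ 26.9 kHz.
Equivalently f₂ = f₀ · (v + u)/(v − u).

26.9 kHz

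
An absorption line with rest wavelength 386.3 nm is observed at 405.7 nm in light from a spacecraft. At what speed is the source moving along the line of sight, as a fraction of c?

0.049c

λ'/λ₀ = 1.0502 > 1 (redshift), so the source is receding.
λ'/λ₀ = √((1 + β)/(1 − β)) for a receding source ⇒ β = (r² − 1)/(r² + 1) with r = λ'/λ₀.
β = (1.1030 − 1)/(1.1030 + 1) ≈ 0.049.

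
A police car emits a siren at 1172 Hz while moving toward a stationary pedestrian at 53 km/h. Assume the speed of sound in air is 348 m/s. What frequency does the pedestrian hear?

1224 Hz

53 km/h = 14.72 m/s.
With the source moving toward a stationary observer, f' = f · v/(v − v_s).
f' = 1172 × 348/(348 − 14.72) = 1172 × 348/333.3 ≈ 1224 Hz.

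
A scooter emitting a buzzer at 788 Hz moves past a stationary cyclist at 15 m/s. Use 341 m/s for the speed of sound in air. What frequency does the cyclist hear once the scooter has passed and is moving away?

Receding: f₂ = f · v/(v + v_s) = 788 × 341/356 ≈ 755 Hz.

755 Hz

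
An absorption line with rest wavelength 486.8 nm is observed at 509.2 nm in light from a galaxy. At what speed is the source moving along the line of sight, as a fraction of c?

λ'/λ₀ = 1.0460 > 1 (redshift), so the source is receding.
λ'/λ₀ = √((1 + β)/(1 − β)) for a receding source ⇒ β = (r² − 1)/(r² + 1) with r = λ'/λ₀.
β = (1.0941 − 1)/(1.0941 + 1) ≈ 0.045.

0.045c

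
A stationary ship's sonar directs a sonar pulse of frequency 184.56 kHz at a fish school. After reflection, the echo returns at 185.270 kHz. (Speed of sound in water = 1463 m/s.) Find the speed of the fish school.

Double Doppler shift off a moving reflector: f₂ = f₀ · (v + u)/(v − u) (u > 0 toward emitter).
Rearranging, u = v · (f₂ − f₀)/(f₂ + f₀) = 1463 × 0.710/369.830 ≈ 2.81 m/s.
So the fish school is moving at 2.81 m/s toward the emitter.

2.81 m/s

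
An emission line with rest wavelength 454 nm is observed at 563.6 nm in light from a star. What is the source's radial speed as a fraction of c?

λ'/λ₀ = 1.2414 > 1 (redshift), so the source is receding.
λ'/λ₀ = √((1 + β)/(1 − β)) for a receding source ⇒ β = (r² − 1)/(r² + 1) with r = λ'/λ₀.
β = (1.5411 − 1)/(1.5411 + 1) ≈ 0.213.

0.213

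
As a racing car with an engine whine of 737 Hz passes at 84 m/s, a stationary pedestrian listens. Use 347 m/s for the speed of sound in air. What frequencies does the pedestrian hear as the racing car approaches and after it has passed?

Approaching: f₁ = f · v/(v − v_s) = 737 × 347/263 ≈ 972 Hz.
Receding: f₂ = f · v/(v + v_s) = 737 × 347/431 ≈ 593 Hz.

972 Hz approaching; 593 Hz receding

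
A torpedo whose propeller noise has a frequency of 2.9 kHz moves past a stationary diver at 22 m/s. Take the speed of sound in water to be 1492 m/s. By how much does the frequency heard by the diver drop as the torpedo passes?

Approaching: f₁ = f · v/(v − v_s) = 2.9 × 1492/1470 ≈ 2.9434 kHz.
Receding: f₂ = f · v/(v + v_s) = 2.9 × 1492/1514 ≈ 2.8579 kHz.
Drop: f₁ − f₂ = 2f·v·v_s/(v² − v_s²) = 2 × 2.9 × 1492 × 22/(1492² − 22²) ≈ 0.0855 kHz.

0.0855 kHz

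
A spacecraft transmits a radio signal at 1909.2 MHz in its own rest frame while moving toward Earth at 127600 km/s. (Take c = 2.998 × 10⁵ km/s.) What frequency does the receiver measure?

β = v/c = 127600/299800 = 0.4256.
Relativistic Doppler for frequency: f' = f₀ · √((1 + β)/(1 − β)).
f' = 1909.2 × √(1.4256/0.5744) = 1909.2 × 1.57544 ≈ 3007.8 MHz.

3007.8 MHz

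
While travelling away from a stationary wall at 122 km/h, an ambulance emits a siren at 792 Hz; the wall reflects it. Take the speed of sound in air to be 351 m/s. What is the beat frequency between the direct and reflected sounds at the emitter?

122 km/h = 33.89 m/s.
The wall receives the sound from a moving source: f₁ = f₀ · v/(v + v_e) = 792 × 351/384.89 ≈ 722.3 Hz.
On the return leg the ambulance is a moving observer: f₂ = f₁ · (v − v_e)/v = 722.3 × 317.11/351 ≈ 652.5 Hz.
Equivalently f₂ = f₀ · (v − v_e)/(v + v_e).
Beat against the emitted tone: |f₂ − f₀| = 2v_e·f₀/(v + v_e) = 2 × 33.89 × 792/384.89 ≈ 139 Hz.

139 Hz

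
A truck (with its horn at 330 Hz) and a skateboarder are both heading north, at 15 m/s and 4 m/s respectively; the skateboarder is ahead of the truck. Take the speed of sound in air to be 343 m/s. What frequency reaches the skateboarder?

The skateboarder is ahead, so the truck is moving toward it while the skateboarder is moving away from the truck.
With source approaching and observer receding, f' = f · (v − v_o)/(v − v_s).
f' = 330 × (343 − 4)/(343 − 15) = 330 × 339/328 ≈ 341 Hz.

341 Hz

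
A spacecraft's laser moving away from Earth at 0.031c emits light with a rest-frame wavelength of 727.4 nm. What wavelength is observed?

750.3 nm

Relativistic Doppler for wavelength: λ' = λ₀ · √((1 + β)/(1 − β)).
λ' = 727.4 × √(1.0310/0.9690) = 727.4 × 1.03150 ≈ 750.3 nm.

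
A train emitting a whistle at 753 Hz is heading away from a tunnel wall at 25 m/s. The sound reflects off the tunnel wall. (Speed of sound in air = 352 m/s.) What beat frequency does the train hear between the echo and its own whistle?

The tunnel wall receives the sound from a moving source: f₁ = f₀ · v/(v + v_e) = 753 × 352/377 ≈ 703.1 Hz.
On the return leg the train is a moving observer: f₂ = f₁ · (v − v_e)/v = 703.1 × 327/352 ≈ 653.1 Hz.
Equivalently f₂ = f₀ · (v − v_e)/(v + v_e).
Beat against the emitted tone: |f₂ − f₀| = 2v_e·f₀/(v + v_e) = 2 × 25 × 753/377 ≈ 100 Hz.

100 Hz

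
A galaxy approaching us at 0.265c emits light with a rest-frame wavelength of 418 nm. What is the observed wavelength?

318.6 nm

Relativistic Doppler for wavelength: λ' = λ₀ · √((1 − β)/(1 + β)).
λ' = 418 × √(0.7350/1.2650) = 418 × 0.76225 ≈ 318.6 nm.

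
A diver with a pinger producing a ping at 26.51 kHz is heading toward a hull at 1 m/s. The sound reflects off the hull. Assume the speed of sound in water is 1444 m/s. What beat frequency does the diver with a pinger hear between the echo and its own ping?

The hull receives the sound from a moving source: f₁ = f₀ · v/(v − v_e) = 26.51 × 1444/1443 ≈ 26.5284 kHz.
On the return leg the diver with a pinger is a moving observer: f₂ = f₁ · (v + v_e)/v = 26.5284 × 1445/1444 ≈ 26.5467 kHz.
Beat against the emitted tone (with f₀ = 26510 Hz): |f₂ − f₀| = 2v_e·f₀/(v − v_e) = 2 × 1 × 26510/1443 ≈ 36.7 Hz.

36.7 Hz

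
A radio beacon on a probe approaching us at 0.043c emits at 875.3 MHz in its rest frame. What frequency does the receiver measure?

913.8 MHz

Relativistic Doppler for frequency: f' = f₀ · √((1 + β)/(1 − β)).
f' = 875.3 × √(1.0430/0.9570) = 875.3 × 1.04397 ≈ 913.8 MHz.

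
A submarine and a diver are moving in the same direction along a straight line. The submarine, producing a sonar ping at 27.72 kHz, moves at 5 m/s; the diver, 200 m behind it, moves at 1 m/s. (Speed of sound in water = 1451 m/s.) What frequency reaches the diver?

27.6 kHz

The diver is behind, so the submarine is moving away from it while the diver is moving toward the submarine.
General Doppler shift: f' = f · (v + v_o)/(v + v_s).
f' = 27.72 × (1451 + 1)/(1451 + 5) = 27.72 × 1452/1456 ≈ 27.6 kHz.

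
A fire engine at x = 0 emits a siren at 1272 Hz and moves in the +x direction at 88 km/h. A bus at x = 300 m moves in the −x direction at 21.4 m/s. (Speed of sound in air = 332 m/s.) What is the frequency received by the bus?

88 km/h = 24.44 m/s.
The observer lies on the +x side, so the source is heading toward the observer and the observer is heading toward the source.
Both move, so f' = f · (v + v_o)/(v − v_s).
f' = 1272 × (332 + 21.4)/(332 − 24.44) = 1272 × 353.4/307.56 ≈ 1462 Hz.

1462 Hz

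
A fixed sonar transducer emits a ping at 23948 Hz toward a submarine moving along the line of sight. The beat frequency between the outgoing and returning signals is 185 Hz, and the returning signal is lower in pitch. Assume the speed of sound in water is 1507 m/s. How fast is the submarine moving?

Double Doppler shift off a moving reflector: f₂ = f₀ · (v + u)/(v − u) (u > 0 toward emitter).
Returning signal is lower, so f₂ = f₀ − Δf = 23948 − 185 = 23763 Hz.
Rearranging, u = v · (f₂ − f₀)/(f₂ + f₀) = 1507 × -185/47711 ≈ -5.8 m/s.
So the submarine is moving at 5.8 m/s away from the emitter.

5.8 m/s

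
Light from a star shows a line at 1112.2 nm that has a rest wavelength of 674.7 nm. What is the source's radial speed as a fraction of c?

0.462

λ'/λ₀ = 1.6484 > 1 (redshift), so the source is receding.
λ'/λ₀ = √((1 + β)/(1 − β)) for a receding source ⇒ β = (r² − 1)/(r² + 1) with r = λ'/λ₀.
β = (2.7173 − 1)/(2.7173 + 1) ≈ 0.462.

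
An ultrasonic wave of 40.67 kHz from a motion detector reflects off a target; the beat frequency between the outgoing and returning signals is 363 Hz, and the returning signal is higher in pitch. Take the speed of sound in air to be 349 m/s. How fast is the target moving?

Double Doppler shift off a moving reflector: f₂ = f₀ · (v + u)/(v − u) (u > 0 toward emitter).
Returning signal is higher, so f₂ = f₀ + Δf = 40670 + 363 = 41033 Hz.
Rearranging, u = v · (f₂ − f₀)/(f₂ + f₀) = 349 × 363/81703 ≈ 1.55 m/s.
So the target is moving at 1.55 m/s toward the emitter.

1.55 m/s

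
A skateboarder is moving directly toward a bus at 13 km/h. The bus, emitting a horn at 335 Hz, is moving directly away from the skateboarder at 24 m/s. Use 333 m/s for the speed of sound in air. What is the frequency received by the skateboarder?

316 Hz

13 km/h = 3.611 m/s.
General Doppler shift: f' = f · (v + v_o)/(v + v_s).
f' = 335 × (333 + 3.611)/(333 + 24) = 335 × 336.61/357 ≈ 316 Hz.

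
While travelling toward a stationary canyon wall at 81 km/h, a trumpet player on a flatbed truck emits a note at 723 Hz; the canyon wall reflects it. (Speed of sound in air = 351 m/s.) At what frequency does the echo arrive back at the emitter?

822 Hz

81 km/h = 22.5 m/s.
The canyon wall receives the sound from a moving source: f₁ = f₀ · v/(v − v_e) = 723 × 351/328.5 ≈ 773 Hz.
On the return leg the trumpet player on a flatbed truck is a moving observer: f₂ = f₁ · (v + v_e)/v = 773 × 373.5/351 ≈ 822 Hz.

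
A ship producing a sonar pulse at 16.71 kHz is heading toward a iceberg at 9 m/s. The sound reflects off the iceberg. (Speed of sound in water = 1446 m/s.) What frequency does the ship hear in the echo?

The iceberg receives the sound from a moving source: f₁ = f₀ · v/(v − v_e) = 16.71 × 1446/1437 ≈ 16.81 kHz.
On the return leg the ship is a moving observer: f₂ = f₁ · (v + v_e)/v = 16.81 × 1455/1446 ≈ 16.92 kHz.
Equivalently f₂ = f₀ · (v + v_e)/(v − v_e).

16.92 kHz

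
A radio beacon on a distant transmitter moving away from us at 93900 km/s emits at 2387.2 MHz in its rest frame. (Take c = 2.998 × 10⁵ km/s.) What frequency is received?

1726.4 MHz

β = v/c = 93900/299800 = 0.3132.
Relativistic Doppler for frequency: f' = f₀ · √((1 − β)/(1 + β)).
f' = 2387.2 × √(0.6868/1.3132) = 2387.2 × 0.72318 ≈ 1726.4 MHz.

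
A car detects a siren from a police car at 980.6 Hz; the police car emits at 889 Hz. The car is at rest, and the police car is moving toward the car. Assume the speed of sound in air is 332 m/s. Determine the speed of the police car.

31 m/s

f' = f · v/(v − v_s) ⇒ v_s = v · |1 − f/f'|.
v_s = 332 × |1 − 889/980.6| = 332 × 0.09341 ≈ 31 m/s.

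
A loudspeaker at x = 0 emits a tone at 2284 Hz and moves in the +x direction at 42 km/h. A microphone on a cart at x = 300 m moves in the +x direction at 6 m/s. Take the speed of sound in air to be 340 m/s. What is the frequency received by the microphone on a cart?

2323 Hz

42 km/h = 11.67 m/s.
The observer lies on the +x side, so the source is heading toward the observer and the observer is heading away from the source.
Both move, so f' = f · (v − v_o)/(v − v_s).
f' = 2284 × (340 − 6)/(340 − 11.67) = 2284 × 334/328.33 ≈ 2323 Hz.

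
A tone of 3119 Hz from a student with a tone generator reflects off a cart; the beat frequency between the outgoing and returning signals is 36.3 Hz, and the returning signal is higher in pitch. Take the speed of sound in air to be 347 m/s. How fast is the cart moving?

Double Doppler shift off a moving reflector: f₂ = f₀ · (v + u)/(v − u) (u > 0 toward emitter).
Returning signal is higher, so f₂ = f₀ + Δf = 3119 + 36.3 = 3155.3 Hz.
Rearranging, u = v · (f₂ − f₀)/(f₂ + f₀) = 347 × 36.3/6274.3 ≈ 2.01 m/s.
So the cart is moving at 2.01 m/s toward the emitter.

2.01 m/s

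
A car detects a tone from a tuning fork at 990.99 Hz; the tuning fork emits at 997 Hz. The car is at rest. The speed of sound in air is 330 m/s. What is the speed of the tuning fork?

f' < f, so the tuning fork is receding.
f' = f · v/(v + v_s) ⇒ v_s = v · |1 − f/f'|.
v_s = 330 × |1 − 997/990.99| = 330 × 0.006065 ≈ 2.00 m/s.

2.00 m/s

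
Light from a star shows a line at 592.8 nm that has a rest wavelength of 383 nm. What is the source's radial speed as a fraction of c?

λ'/λ₀ = 1.5478 > 1 (redshift), so the source is receding.
λ'/λ₀ = √((1 + β)/(1 − β)) for a receding source ⇒ β = (r² − 1)/(r² + 1) with r = λ'/λ₀.
β = (2.3956 − 1)/(2.3956 + 1) ≈ 0.411.

0.411c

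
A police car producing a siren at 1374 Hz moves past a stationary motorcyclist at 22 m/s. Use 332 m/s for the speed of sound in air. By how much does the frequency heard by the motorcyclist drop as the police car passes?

Approaching: f₁ = f · v/(v − v_s) = 1374 × 332/310 ≈ 1472 Hz.
Receding: f₂ = f · v/(v + v_s) = 1374 × 332/354 ≈ 1289 Hz.
Drop: f₁ − f₂ = 2f·v·v_s/(v² − v_s²) = 2 × 1374 × 332 × 22/(332² − 22²) ≈ 183 Hz.

183 Hz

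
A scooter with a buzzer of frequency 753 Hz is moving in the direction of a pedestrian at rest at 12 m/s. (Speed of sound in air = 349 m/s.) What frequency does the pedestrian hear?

780 Hz

With the source moving toward a stationary observer, f' = f · v/(v − v_s).
f' = 753 × 349/(349 − 12) = 753 × 349/337 ≈ 780 Hz.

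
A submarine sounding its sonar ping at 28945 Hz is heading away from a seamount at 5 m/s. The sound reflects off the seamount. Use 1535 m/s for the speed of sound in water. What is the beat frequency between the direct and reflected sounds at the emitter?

The seamount receives the sound from a moving source: f₁ = f₀ · v/(v + v_e) = 28945 × 1535/1540 ≈ 28851.0 Hz.
On the return leg the submarine is a moving observer: f₂ = f₁ · (v − v_e)/v = 28851.0 × 1530/1535 ≈ 28757.0 Hz.
Beat against the emitted tone: |f₂ − f₀| = 2v_e·f₀/(v + v_e) = 2 × 5 × 28945/1540 ≈ 188 Hz.

188 Hz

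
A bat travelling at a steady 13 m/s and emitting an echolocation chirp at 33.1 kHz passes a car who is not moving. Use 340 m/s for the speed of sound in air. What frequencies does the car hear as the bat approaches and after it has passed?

34.4 kHz approaching; 31.9 kHz receding

Approaching: f₁ = f · v/(v − v_s) = 33.1 × 340/327 ≈ 34.4 kHz.
Receding: f₂ = f · v/(v + v_s) = 33.1 × 340/353 ≈ 31.9 kHz.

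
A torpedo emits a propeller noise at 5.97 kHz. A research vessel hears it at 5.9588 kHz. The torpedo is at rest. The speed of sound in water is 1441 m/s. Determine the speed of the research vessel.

f' < f, so the research vessel is receding.
f' = f · (v − v_o)/v ⇒ v_o = v · |f'/f − 1|.
v_o = 1441 × |5.9588/5.97 − 1| = 1441 × 0.001876 ≈ 2.70 m/s.

2.70 m/s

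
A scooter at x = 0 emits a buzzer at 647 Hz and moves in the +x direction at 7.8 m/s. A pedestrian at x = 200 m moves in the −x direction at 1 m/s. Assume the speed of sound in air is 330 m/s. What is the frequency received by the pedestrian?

665 Hz

The observer lies on the +x side, so the source is heading toward the observer and the observer is heading toward the source.
With source approaching and observer approaching, f' = f · (v + v_o)/(v − v_s).
f' = 647 × (330 + 1)/(330 − 7.8) = 647 × 331/322.2 ≈ 665 Hz.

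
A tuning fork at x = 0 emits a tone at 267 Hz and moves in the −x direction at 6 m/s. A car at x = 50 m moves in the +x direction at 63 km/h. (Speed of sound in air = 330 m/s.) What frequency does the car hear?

63 km/h = 17.5 m/s.
The observer lies on the +x side, so the source is heading away from the observer and the observer is heading away from the source.
General Doppler shift: f' = f · (v − v_o)/(v + v_s).
f' = 267 × (330 − 17.5)/(330 + 6) = 267 × 312.5/336 ≈ 248 Hz.

248 Hz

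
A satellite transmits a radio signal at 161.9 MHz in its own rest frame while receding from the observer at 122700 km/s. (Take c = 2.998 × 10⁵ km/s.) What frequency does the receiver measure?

β = v/c = 122700/299800 = 0.4093.
Relativistic Doppler for frequency: f' = f₀ · √((1 − β)/(1 + β)).
f' = 161.9 × √(0.5907/1.4093) = 161.9 × 0.64743 ≈ 104.8 MHz.

104.8 MHz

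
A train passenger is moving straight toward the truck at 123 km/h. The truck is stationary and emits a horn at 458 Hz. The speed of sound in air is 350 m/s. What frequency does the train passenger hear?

123 km/h = 34.17 m/s.
Moving observer, stationary source: f' = f · (v + v_o)/v.
f' = 458 × (350 + 34.17)/350 = 458 × 384.17/350 ≈ 503 Hz.

503 Hz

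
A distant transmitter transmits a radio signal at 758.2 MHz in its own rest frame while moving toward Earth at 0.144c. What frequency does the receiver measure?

Relativistic Doppler for frequency: f' = f₀ · √((1 + β)/(1 − β)).
f' = 758.2 × √(1.1440/0.8560) = 758.2 × 1.15605 ≈ 876.5 MHz.

876.5 MHz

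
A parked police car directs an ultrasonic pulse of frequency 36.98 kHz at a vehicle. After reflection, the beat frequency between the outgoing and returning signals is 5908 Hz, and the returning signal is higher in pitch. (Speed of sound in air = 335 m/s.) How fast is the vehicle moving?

24.8 m/s

Double Doppler shift off a moving reflector: f₂ = f₀ · (v + u)/(v − u) (u > 0 toward emitter).
Returning signal is higher, so f₂ = f₀ + Δf = 36980 + 5908 = 42888 Hz.
Rearranging, u = v · (f₂ − f₀)/(f₂ + f₀) = 335 × 5908/79868 ≈ 24.8 m/s.
So the vehicle is moving at 24.8 m/s toward the emitter.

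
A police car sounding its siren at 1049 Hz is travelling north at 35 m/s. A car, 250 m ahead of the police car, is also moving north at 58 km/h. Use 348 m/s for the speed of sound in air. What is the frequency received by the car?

58 km/h = 16.11 m/s.
The car is ahead, so the police car is moving toward it while the car is moving away from the police car.
Both move, so f' = f · (v − v_o)/(v − v_s).
f' = 1049 × (348 − 16.11)/(348 − 35) = 1049 × 331.89/313 ≈ 1112 Hz.

1112 Hz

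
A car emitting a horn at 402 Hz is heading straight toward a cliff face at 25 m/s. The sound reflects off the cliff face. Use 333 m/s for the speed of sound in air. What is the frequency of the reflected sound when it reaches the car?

The cliff face receives the sound from a moving source: f₁ = f₀ · v/(v − v_e) = 402 × 333/308 ≈ 435 Hz.
On the return leg the car is a moving observer: f₂ = f₁ · (v + v_e)/v = 435 × 358/333 ≈ 467 Hz.

467 Hz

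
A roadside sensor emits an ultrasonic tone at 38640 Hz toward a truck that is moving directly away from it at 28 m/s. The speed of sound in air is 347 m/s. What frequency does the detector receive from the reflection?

The truck first receives the wave as a moving observer: f₁ = f₀ · (v − u)/v = 38640 × (347 − 28)/347 ≈ 35522 Hz.
On reflection it acts as a source moving away from the stationary detector: f₂ = f₁ · v/(v + u) = 35522 × 347/375 ≈ 32870 Hz.
Equivalently f₂ = f₀ · (v − u)/(v + u).

32870 Hz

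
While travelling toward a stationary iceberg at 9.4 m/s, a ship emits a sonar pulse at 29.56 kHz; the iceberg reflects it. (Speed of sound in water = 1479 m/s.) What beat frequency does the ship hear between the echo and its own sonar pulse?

The iceberg receives the sound from a moving source: f₁ = f₀ · v/(v − v_e) = 29.56 × 1479/1469.6 ≈ 29.749 kHz.
On the return leg the ship is a moving observer: f₂ = f₁ · (v + v_e)/v = 29.749 × 1488.4/1479 ≈ 29.938 kHz.
Beat against the emitted tone (with f₀ = 29560 Hz): |f₂ − f₀| = 2v_e·f₀/(v − v_e) = 2 × 9.4 × 29560/1469.6 ≈ 378 Hz.

378 Hz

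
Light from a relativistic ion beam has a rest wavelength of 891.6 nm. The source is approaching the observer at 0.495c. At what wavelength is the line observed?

Relativistic Doppler for wavelength: λ' = λ₀ · √((1 − β)/(1 + β)).
λ' = 891.6 × √(0.5050/1.4950) = 891.6 × 0.58120 ≈ 518.2 nm.

518.2 nm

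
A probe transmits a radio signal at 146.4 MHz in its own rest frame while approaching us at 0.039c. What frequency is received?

Relativistic Doppler for frequency: f' = f₀ · √((1 + β)/(1 − β)).
f' = 146.4 × √(1.0390/0.9610) = 146.4 × 1.03979 ≈ 152.2 MHz.

152.2 MHz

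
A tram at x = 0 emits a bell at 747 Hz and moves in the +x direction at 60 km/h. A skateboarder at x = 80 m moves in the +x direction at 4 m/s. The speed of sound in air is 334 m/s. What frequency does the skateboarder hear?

777 Hz

60 km/h = 16.67 m/s.
The observer lies on the +x side, so the source is heading toward the observer and the observer is heading away from the source.
With source approaching and observer receding, f' = f · (v − v_o)/(v − v_s).
f' = 747 × (334 − 4)/(334 − 16.67) = 747 × 330/317.33 ≈ 777 Hz.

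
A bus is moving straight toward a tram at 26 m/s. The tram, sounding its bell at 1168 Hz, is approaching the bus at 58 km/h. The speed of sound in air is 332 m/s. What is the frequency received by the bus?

1324 Hz

58 km/h = 16.11 m/s.
Both move, so f' = f · (v + v_o)/(v − v_s).
f' = 1168 × (332 + 26)/(332 − 16.11) = 1168 × 358/315.89 ≈ 1324 Hz.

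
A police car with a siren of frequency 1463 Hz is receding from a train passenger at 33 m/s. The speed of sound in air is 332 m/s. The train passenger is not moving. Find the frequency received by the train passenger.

1331 Hz

Only the source moves, away from the listener, so f' = f · v/(v + v_s).
f' = 1463 × 332/(332 + 33) = 1463 × 332/365 ≈ 1331 Hz.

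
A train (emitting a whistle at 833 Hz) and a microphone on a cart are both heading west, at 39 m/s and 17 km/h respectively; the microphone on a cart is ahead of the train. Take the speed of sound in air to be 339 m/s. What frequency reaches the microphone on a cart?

17 km/h = 4.722 m/s.
The microphone on a cart is ahead, so the train is moving toward it while the microphone on a cart is moving away from the train.
Both move, so f' = f · (v − v_o)/(v − v_s).
f' = 833 × (339 − 4.722)/(339 − 39) = 833 × 334.28/300 ≈ 928 Hz.

928 Hz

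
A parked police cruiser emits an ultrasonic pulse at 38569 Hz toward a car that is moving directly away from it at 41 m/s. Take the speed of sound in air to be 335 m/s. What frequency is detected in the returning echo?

30158 Hz

At the car (a moving observer), f₁ = f₀ · (v − u)/v = 38569 × 294/335 ≈ 33849 Hz.
The reflection then acts as a moving source: f₂ = f₁ · v/(v + u) ≈ 30158 Hz.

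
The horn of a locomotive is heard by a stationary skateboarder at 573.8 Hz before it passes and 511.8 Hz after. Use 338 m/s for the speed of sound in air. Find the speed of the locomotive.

f₁/f₂ = (v + v_s)/(v − v_s), so v_s = v · (f₁ − f₂)/(f₁ + f₂).
v_s = 338 × (573.8 − 511.8)/(573.8 + 511.8) = 338 × 62.0/1085.6 ≈ 19.3 m/s.

19.3 m/s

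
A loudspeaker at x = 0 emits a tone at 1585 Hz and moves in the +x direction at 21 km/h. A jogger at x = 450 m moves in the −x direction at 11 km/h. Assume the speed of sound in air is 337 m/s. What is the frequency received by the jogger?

21 km/h = 5.833 m/s; 11 km/h = 3.056 m/s.
The observer lies on the +x side, so the source is heading toward the observer and the observer is heading toward the source.
Both move, so f' = f · (v + v_o)/(v − v_s).
f' = 1585 × (337 + 3.056)/(337 − 5.833) = 1585 × 340.06/331.17 ≈ 1628 Hz.

1628 Hz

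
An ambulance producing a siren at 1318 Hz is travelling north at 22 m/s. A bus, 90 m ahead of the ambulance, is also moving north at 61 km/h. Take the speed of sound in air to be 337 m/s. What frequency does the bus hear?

1339 Hz

61 km/h = 16.94 m/s.
The bus is ahead, so the ambulance is moving toward it while the bus is moving away from the ambulance.
General Doppler shift: f' = f · (v − v_o)/(v − v_s).
f' = 1318 × (337 − 16.94)/(337 − 22) = 1318 × 320.06/315 ≈ 1339 Hz.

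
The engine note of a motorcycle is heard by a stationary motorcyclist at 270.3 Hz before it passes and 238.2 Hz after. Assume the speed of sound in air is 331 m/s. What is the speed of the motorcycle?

f₁/f₂ = (v + v_s)/(v − v_s), so v_s = v · (f₁ − f₂)/(f₁ + f₂).
v_s = 331 × (270.3 − 238.2)/(270.3 + 238.2) = 331 × 32.1/508.5 ≈ 20.9 m/s.

20.9 m/s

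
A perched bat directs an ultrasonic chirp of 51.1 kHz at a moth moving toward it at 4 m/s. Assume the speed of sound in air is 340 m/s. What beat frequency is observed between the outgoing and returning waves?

1217 Hz

At the moth (a moving observer), f₁ = f₀ · (v + u)/v = 51.1 × 344/340 ≈ 51.701 kHz.
On reflection it acts as a source moving toward the stationary detector: f₂ = f₁ · v/(v − u) = 51.701 × 340/336 ≈ 52.317 kHz.
Beat frequency (with f₀ = 51100 Hz): |f₂ − f₀| = 2u·f₀/(v − u) = 2 × 4 × 51100/336 ≈ 1217 Hz.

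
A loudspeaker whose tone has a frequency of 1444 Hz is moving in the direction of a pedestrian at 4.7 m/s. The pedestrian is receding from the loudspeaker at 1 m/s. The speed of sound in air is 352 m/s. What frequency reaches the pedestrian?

1459 Hz

General Doppler shift: f' = f · (v − v_o)/(v − v_s).
f' = 1444 × (352 − 1)/(352 − 4.7) = 1444 × 351/347.3 ≈ 1459 Hz.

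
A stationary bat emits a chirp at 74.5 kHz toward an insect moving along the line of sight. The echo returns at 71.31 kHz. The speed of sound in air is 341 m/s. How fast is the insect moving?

7.5 m/s

Double Doppler shift off a moving reflector: f₂ = f₀ · (v + u)/(v − u) (u > 0 toward emitter).
Rearranging, u = v · (f₂ − f₀)/(f₂ + f₀) = 341 × -3.19/145.81 ≈ -7.5 m/s.
So the insect is moving at 7.5 m/s away from the emitter.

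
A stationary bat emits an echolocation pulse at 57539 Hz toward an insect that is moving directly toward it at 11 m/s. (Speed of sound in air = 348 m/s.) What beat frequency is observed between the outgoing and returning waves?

The insect first receives the wave as a moving observer: f₁ = f₀ · (v + u)/v = 57539 × (348 + 11)/348 ≈ 59358 Hz.
On reflection it acts as a source moving toward the stationary detector: f₂ = f₁ · v/(v − u) = 59358 × 348/337 ≈ 61295 Hz.
Beat frequency: |f₂ − f₀| = 2u·f₀/(v − u) = 2 × 11 × 57539/337 ≈ 3756 Hz.

3756 Hz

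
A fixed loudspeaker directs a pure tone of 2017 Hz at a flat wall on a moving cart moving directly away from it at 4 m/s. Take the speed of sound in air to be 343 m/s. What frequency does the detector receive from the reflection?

1970 Hz

At the flat wall on a moving cart (a moving observer), f₁ = f₀ · (v − u)/v = 2017 × 339/343 ≈ 1993 Hz.
On reflection it acts as a source moving away from the stationary detector: f₂ = f₁ · v/(v + u) = 1993 × 343/347 ≈ 1970 Hz.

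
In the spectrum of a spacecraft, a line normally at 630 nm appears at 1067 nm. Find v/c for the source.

λ'/λ₀ = 1.6937 > 1 (redshift), so the source is receding.
λ'/λ₀ = √((1 + β)/(1 − β)) for a receding source ⇒ β = (r² − 1)/(r² + 1) with r = λ'/λ₀.
β = (2.8685 − 1)/(2.8685 + 1) ≈ 0.483.

0.483c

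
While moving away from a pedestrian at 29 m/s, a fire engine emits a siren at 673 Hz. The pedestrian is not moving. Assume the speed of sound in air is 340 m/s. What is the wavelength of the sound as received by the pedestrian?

Moving source, stationary observer: f' = f · v/(v + v_s) since the source is receding.
f' = 673 × 340/(340 + 29) ≈ 620 Hz.
λ' = v/f' = 340/620.108 ≈ 54.8 cm.

54.8 cm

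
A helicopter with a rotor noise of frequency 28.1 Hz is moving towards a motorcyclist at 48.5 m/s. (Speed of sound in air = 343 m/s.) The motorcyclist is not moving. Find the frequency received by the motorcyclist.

32.7 Hz

Only the source moves, toward the listener, so f' = f · v/(v − v_s).
f' = 28.1 × 343/(343 − 48.5) = 28.1 × 343/294.5 ≈ 32.7 Hz.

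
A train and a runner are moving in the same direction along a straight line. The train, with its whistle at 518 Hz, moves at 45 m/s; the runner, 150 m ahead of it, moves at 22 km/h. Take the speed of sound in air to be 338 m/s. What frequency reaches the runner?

22 km/h = 6.111 m/s.
The runner is ahead, so the train is moving toward it while the runner is moving away from the train.
With source approaching and observer receding, f' = f · (v − v_o)/(v − v_s).
f' = 518 × (338 − 6.111)/(338 − 45) = 518 × 331.89/293 ≈ 587 Hz.

587 Hz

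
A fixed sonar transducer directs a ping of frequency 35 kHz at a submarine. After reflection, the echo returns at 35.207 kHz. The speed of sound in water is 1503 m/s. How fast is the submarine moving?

Double Doppler shift off a moving reflector: f₂ = f₀ · (v + u)/(v − u) (u > 0 toward emitter).
Rearranging, u = v · (f₂ − f₀)/(f₂ + f₀) = 1503 × 0.207/70.207 ≈ 4.4 m/s.
So the submarine is moving at 4.4 m/s toward the emitter.

4.4 m/s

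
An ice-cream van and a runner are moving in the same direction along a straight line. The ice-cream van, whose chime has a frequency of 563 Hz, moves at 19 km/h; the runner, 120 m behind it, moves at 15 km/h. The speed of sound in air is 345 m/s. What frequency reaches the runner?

19 km/h = 5.278 m/s; 15 km/h = 4.167 m/s.
The runner is behind, so the ice-cream van is moving away from it while the runner is moving toward the ice-cream van.
General Doppler shift: f' = f · (v + v_o)/(v + v_s).
f' = 563 × (345 + 4.167)/(345 + 5.278) = 563 × 349.17/350.28 ≈ 561 Hz.

561 Hz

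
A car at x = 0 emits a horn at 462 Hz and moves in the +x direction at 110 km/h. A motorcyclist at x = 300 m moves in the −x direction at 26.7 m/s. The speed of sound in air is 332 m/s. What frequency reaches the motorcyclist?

110 km/h = 30.56 m/s.
The observer lies on the +x side, so the source is heading toward the observer and the observer is heading toward the source.
General Doppler shift: f' = f · (v + v_o)/(v − v_s).
f' = 462 × (332 + 26.7)/(332 − 30.56) = 462 × 358.7/301.44 ≈ 550 Hz.

550 Hz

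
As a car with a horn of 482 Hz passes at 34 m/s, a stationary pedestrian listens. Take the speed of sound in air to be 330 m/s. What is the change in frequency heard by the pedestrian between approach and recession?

100 Hz

Approaching: f₁ = f · v/(v − v_s) = 482 × 330/296 ≈ 537 Hz.
Receding: f₂ = f · v/(v + v_s) = 482 × 330/364 ≈ 437 Hz.
Drop: f₁ − f₂ = 2f·v·v_s/(v² − v_s²) = 2 × 482 × 330 × 34/(330² − 34²) ≈ 100 Hz.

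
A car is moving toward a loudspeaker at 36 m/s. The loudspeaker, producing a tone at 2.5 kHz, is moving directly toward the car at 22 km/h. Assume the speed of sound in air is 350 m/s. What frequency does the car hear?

2.81 kHz

22 km/h = 6.111 m/s.
With source approaching and observer approaching, f' = f · (v + v_o)/(v − v_s).
f' = 2.5 × (350 + 36)/(350 − 6.111) = 2.5 × 386/343.89 ≈ 2.81 kHz.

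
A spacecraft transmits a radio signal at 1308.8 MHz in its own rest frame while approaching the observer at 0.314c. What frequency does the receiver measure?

Relativistic Doppler for frequency: f' = f₀ · √((1 + β)/(1 − β)).
f' = 1308.8 × √(1.3140/0.6860) = 1308.8 × 1.38400 ≈ 1811.4 MHz.

1811.4 MHz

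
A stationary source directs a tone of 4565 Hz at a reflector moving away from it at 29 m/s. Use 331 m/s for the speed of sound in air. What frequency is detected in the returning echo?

At the reflector (a moving observer), f₁ = f₀ · (v − u)/v = 4565 × 302/331 ≈ 4165 Hz.
The reflection then acts as a moving source: f₂ = f₁ · v/(v + u) ≈ 3830 Hz.

3830 Hz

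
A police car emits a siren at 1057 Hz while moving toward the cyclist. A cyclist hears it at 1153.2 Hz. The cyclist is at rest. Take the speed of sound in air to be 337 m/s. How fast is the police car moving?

28 m/s

f' = f · v/(v − v_s) ⇒ v_s = v · |1 − f/f'|.
v_s = 337 × |1 − 1057/1153.2| = 337 × 0.08342 ≈ 28 m/s.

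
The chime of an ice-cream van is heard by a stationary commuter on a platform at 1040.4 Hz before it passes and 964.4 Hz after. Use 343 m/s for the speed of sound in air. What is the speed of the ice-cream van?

13.0 m/s

f₁/f₂ = (v + v_s)/(v − v_s), so v_s = v · (f₁ − f₂)/(f₁ + f₂).
v_s = 343 × (1040.4 − 964.4)/(1040.4 + 964.4) = 343 × 76.0/2004.8 ≈ 13.0 m/s.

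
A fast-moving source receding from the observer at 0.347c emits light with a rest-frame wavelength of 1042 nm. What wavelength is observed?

1496.6 nm

Relativistic Doppler for wavelength: λ' = λ₀ · √((1 + β)/(1 − β)).
λ' = 1042 × √(1.3470/0.6530) = 1042 × 1.43624 ≈ 1496.6 nm.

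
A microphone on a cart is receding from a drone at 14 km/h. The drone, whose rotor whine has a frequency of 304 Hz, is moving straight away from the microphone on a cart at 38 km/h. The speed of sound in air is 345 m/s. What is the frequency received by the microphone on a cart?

292 Hz

38 km/h = 10.56 m/s; 14 km/h = 3.889 m/s.
General Doppler shift: f' = f · (v − v_o)/(v + v_s).
f' = 304 × (345 − 3.889)/(345 + 10.56) = 304 × 341.11/355.56 ≈ 292 Hz.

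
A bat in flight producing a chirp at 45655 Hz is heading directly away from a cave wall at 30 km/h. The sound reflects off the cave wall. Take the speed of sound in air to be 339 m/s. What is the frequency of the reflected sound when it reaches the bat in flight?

43464 Hz

30 km/h = 8.333 m/s.
The cave wall receives the sound from a moving source: f₁ = f₀ · v/(v + v_e) = 45655 × 339/347.33 ≈ 44560 Hz.
On the return leg the bat in flight is a moving observer: f₂ = f₁ · (v − v_e)/v = 44560 × 330.67/339 ≈ 43464 Hz.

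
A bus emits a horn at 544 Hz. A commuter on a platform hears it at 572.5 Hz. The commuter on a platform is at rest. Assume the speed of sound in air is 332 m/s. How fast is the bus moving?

16.5 m/s

f' > f, so the bus is approaching.
f' = f · v/(v − v_s) ⇒ v_s = v · |1 − f/f'|.
v_s = 332 × |1 − 544/572.5| = 332 × 0.04978 ≈ 16.5 m/s.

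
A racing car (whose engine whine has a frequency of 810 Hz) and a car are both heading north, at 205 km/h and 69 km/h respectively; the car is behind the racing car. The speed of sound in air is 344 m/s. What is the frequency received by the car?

734 Hz

205 km/h = 56.94 m/s; 69 km/h = 19.17 m/s.
The car is behind, so the racing car is moving away from it while the car is moving toward the racing car.
With source receding and observer approaching, f' = f · (v + v_o)/(v + v_s).
f' = 810 × (344 + 19.17)/(344 + 56.94) = 810 × 363.17/400.94 ≈ 734 Hz.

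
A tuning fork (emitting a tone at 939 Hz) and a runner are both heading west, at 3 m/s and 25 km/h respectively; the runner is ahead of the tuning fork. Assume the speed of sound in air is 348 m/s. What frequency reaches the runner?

928 Hz

25 km/h = 6.944 m/s.
The runner is ahead, so the tuning fork is moving toward it while the runner is moving away from the tuning fork.
General Doppler shift: f' = f · (v − v_o)/(v − v_s).
f' = 939 × (348 − 6.944)/(348 − 3) = 939 × 341.06/345 ≈ 928 Hz.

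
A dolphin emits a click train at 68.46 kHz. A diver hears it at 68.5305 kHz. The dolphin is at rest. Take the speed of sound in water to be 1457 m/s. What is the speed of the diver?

f' > f, so the diver is approaching.
f' = f · (v + v_o)/v ⇒ v_o = v · |f'/f − 1|.
v_o = 1457 × |68.5305/68.46 − 1| = 1457 × 0.00103 ≈ 1.50 m/s.

1.50 m/s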